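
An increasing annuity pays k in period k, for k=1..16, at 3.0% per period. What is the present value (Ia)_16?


(Ia)_n = sum_{k=1}^{n} k * v^k, v = 1/(1+i)
v = 0.970874
Sum computed term by term:
(Ia)_16 = 98.9088


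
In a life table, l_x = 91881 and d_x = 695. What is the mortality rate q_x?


q_x = d_x / l_x
= 695 / 91881
= 0.0076


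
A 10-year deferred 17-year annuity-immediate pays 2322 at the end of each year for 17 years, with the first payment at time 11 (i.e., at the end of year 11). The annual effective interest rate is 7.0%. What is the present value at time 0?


PV at time 10 of the 17-year annuity-immediate:
a_n = 2322 * (1-(1+0.07)^(-17))/0.07 = 22670.2038
Discount back 10 years to time 0:
PV = 22670.2038 * (1+0.07)^(-10)
= 22670.2038 * 0.508349
= 11524.382


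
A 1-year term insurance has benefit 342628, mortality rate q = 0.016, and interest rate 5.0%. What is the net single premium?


NSP = benefit * q * v
v = 1/(1+i) = 0.952381
NSP = 342628 * 0.016 * 0.952381
= 5220.9981


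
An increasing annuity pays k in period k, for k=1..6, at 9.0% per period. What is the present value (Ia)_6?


(Ia)_n = sum_{k=1}^{n} k * v^k, v = 1/(1+i)
v = 0.917431
Sum computed term by term:
(Ia)_6 = 14.5783


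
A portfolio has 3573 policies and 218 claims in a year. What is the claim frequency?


frequency = claims / policies
= 218 / 3573
= 0.061


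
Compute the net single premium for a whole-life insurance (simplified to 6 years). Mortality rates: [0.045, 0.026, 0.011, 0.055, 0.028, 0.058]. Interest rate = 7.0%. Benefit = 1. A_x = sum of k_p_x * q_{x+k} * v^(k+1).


v = 0.934579
Year 0: k_p_x=1.0, q=0.045, term=0.042056
Year 1: k_p_x=0.955, q=0.026, term=0.021687
Year 2: k_p_x=0.93017, q=0.011, term=0.008352
Year 3: k_p_x=0.919938, q=0.055, term=0.0386
Year 4: k_p_x=0.869342, q=0.028, term=0.017355
Year 5: k_p_x=0.845, q=0.058, term=0.032657
A_x = 0.1607


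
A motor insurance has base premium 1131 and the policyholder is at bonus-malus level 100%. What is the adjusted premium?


adjusted = base * BM_level / 100
= 1131 * 100 / 100
= 1131 * 1.0
= 1131.0


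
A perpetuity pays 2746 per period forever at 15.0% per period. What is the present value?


PV = PMT / i
= 2746 / 0.15
= 18306.6667


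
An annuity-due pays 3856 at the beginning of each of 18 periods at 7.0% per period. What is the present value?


PV_due = PMT * (1-(1+i)^(-n))/i * (1+i)
PV_immediate = 38787.8391
PV_due = 38787.8391 * 1.07
= 41502.9879


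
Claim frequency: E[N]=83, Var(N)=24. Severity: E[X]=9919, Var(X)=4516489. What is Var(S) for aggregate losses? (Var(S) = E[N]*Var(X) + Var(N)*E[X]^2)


Var(S) = E[N]*Var(X) + Var(N)*E[X]^2
= 83*4516489 + 24*9919^2
= 374868587 + 2361277464
= 2.7361e+09


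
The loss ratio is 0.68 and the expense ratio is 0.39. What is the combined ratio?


Combined ratio = loss ratio + expense ratio
= 0.68 + 0.39
= 1.07


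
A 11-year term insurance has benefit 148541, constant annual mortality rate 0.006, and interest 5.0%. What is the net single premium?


NSP = benefit * sum_{k=0}^{n-1} k_p_x * q * v^(k+1)
With constant q=0.006, v=0.952381
Sum = 0.048511
NSP = 148541 * 0.048511
= 7205.9224


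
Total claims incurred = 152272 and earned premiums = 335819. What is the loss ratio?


Loss ratio = claims / premiums
= 152272 / 335819
= 0.4534


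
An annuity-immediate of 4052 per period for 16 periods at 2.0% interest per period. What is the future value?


FV = PMT * ((1+i)^n - 1) / i
= 4052 * ((1.02)^16 - 1) / 0.02
= 4052 * (1.372786 - 1) / 0.02
= 75526.3839


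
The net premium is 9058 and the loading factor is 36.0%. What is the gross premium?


Gross = net * (1 + loading)
= 9058 * (1 + 0.36)
= 9058 * 1.36
= 12318.88


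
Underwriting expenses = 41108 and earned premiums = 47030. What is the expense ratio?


Expense ratio = expenses / premiums
= 41108 / 47030
= 0.8741


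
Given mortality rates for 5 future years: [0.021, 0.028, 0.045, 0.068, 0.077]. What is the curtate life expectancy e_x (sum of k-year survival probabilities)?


e_x = sum_{k=1}^{n} k_p_x
k_p_x values:
  1_p_x = 0.979
  2_p_x = 0.951588
  3_p_x = 0.908767
  4_p_x = 0.84697
  5_p_x = 0.781754
e_x = 4.4681


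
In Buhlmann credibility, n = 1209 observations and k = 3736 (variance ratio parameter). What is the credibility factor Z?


Z = n / (n + k)
= 1209 / (1209 + 3736)
= 1209 / 4945
= 0.2445


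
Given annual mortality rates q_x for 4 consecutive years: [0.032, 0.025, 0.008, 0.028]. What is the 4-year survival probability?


p_k = 1 - q_k for each year
Survival = product of (1 - q_k)
= 0.968 * 0.975 * 0.992 * 0.972
= 0.91


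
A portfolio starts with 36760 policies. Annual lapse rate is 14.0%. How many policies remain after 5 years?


remaining = initial * (1 - lapse)^years
= 36760 * (1 - 0.14)^5
= 36760 * 0.470427
= 17292.8972


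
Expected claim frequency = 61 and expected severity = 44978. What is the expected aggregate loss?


E[S] = E[N] * E[X]
= 61 * 44978
= 2.7437e+06


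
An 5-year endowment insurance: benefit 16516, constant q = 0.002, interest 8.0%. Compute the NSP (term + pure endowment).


Term component = 131.4011
Pure endowment = 5_p_x * v^5 * benefit = 0.99004 * 0.680583 * 16516 = 11128.5557
NSP = 11259.9568


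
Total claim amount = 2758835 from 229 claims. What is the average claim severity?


severity = total / number
= 2758835 / 229
= 12047.3144


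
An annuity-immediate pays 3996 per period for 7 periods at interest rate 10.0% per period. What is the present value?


PV = PMT * (1 - (1+i)^(-n)) / i
= 3996 * (1 - (1+0.1)^(-7)) / 0.1
= 3996 * (1 - 0.513158) / 0.1
= 3996 * 4.868419
= 19454.2016


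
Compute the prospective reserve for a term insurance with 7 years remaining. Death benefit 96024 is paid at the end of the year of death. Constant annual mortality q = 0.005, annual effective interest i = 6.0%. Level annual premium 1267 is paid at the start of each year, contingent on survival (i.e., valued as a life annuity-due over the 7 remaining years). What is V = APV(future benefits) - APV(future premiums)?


v = 1/(1+i) = 0.943396
APV(future benefits) per unit = sum_{k=0}^{6} k_p_x * q * v^(k+1) = 0.027529
APV(future benefits) = 96024 * 0.027529 = 2643.4198
Life annuity-due factor ä_{x:7} = sum_{k=0}^{6} k_p_x * v^k = 5.836093
APV(future premiums) = 1267 * 5.836093 = 7394.3298
V = 2643.4198 - 7394.3298
= -4750.91


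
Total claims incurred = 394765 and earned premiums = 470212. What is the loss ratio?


Loss ratio = claims / premiums
= 394765 / 470212
= 0.8395


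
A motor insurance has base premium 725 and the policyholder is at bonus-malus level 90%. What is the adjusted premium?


adjusted = base * BM_level / 100
= 725 * 90 / 100
= 725 * 0.9
= 652.5


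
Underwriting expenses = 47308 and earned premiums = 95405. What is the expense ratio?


Expense ratio = expenses / premiums
= 47308 / 95405
= 0.4959


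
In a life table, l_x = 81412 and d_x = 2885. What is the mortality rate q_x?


q_x = d_x / l_x
= 2885 / 81412
= 0.0354


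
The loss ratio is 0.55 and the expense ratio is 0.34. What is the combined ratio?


Combined ratio = loss ratio + expense ratio
= 0.55 + 0.34
= 0.89


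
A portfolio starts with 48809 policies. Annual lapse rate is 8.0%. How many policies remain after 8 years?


remaining = initial * (1 - lapse)^years
= 48809 * (1 - 0.08)^8
= 48809 * 0.513219
= 25049.7


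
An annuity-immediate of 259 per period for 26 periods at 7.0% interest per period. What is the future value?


FV = PMT * ((1+i)^n - 1) / i
= 259 * ((1.07)^26 - 1) / 0.07
= 259 * (5.807353 - 1) / 0.07
= 17787.2058


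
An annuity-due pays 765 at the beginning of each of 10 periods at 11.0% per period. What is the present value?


PV_due = PMT * (1-(1+i)^(-n))/i * (1+i)
PV_immediate = 4505.2625
PV_due = 4505.2625 * 1.11
= 5000.8414


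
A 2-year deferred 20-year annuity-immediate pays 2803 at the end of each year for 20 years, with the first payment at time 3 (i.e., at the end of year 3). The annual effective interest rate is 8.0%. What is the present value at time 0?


PV at time 2 of the 20-year annuity-immediate:
a_n = 2803 * (1-(1+0.08)^(-20))/0.08 = 27520.2672
Discount back 2 years to time 0:
PV = 27520.2672 * (1+0.08)^(-2)
= 27520.2672 * 0.857339
= 23594.1934


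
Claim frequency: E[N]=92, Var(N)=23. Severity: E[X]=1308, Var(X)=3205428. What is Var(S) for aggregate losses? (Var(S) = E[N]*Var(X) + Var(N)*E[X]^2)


Var(S) = E[N]*Var(X) + Var(N)*E[X]^2
= 92*3205428 + 23*1308^2
= 294899376 + 39349872
= 3.3425e+08


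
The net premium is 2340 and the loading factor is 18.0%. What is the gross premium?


Gross = net * (1 + loading)
= 2340 * (1 + 0.18)
= 2340 * 1.18
= 2761.2


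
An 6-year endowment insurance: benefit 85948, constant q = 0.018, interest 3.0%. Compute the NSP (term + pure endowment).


Term component = 8025.0801
Pure endowment = 6_p_x * v^6 * benefit = 0.896745 * 0.837484 * 85948 = 64547.7865
NSP = 72572.8665


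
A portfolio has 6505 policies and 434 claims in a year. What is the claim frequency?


frequency = claims / policies
= 434 / 6505
= 0.0667


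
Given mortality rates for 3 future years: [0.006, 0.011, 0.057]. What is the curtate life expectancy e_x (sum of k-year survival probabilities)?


e_x = sum_{k=1}^{n} k_p_x
k_p_x values:
  1_p_x = 0.994
  2_p_x = 0.983066
  3_p_x = 0.927031
e_x = 2.9041


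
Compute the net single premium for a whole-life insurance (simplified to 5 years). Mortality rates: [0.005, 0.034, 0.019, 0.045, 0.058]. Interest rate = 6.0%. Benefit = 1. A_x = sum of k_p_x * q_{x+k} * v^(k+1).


v = 0.943396
Year 0: k_p_x=1.0, q=0.005, term=0.004717
Year 1: k_p_x=0.995, q=0.034, term=0.030109
Year 2: k_p_x=0.96117, q=0.019, term=0.015333
Year 3: k_p_x=0.942908, q=0.045, term=0.033609
Year 4: k_p_x=0.900477, q=0.058, term=0.039028
A_x = 0.1228


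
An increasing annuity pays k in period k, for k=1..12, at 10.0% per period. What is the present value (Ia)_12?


(Ia)_n = sum_{k=1}^{n} k * v^k, v = 1/(1+i)
v = 0.909091
Sum computed term by term:
(Ia)_12 = 36.7149


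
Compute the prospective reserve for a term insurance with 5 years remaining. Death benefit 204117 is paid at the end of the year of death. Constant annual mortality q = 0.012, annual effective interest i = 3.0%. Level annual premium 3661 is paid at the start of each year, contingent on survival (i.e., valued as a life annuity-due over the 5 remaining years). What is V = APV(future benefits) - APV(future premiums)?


v = 1/(1+i) = 0.970874
APV(future benefits) per unit = sum_{k=0}^{4} k_p_x * q * v^(k+1) = 0.053692
APV(future benefits) = 204117 * 0.053692 = 10959.3568
Life annuity-due factor ä_{x:5} = sum_{k=0}^{4} k_p_x * v^k = 4.608524
APV(future premiums) = 3661 * 4.608524 = 16871.807
V = 10959.3568 - 16871.807
= -5912.4501


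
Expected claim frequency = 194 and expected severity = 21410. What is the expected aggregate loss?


E[S] = E[N] * E[X]
= 194 * 21410
= 4.1535e+06


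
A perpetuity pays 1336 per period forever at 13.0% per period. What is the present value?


PV = PMT / i
= 1336 / 0.13
= 10276.9231


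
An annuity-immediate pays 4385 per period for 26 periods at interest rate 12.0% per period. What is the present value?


PV = PMT * (1 - (1+i)^(-n)) / i
= 4385 * (1 - (1+0.12)^(-26)) / 0.12
= 4385 * (1 - 0.052521) / 0.12
= 4385 * 7.89566
= 34622.4688


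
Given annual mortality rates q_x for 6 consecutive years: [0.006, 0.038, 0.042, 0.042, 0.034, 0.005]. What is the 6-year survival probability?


p_k = 1 - q_k for each year
Survival = product of (1 - q_k)
= 0.994 * 0.962 * 0.958 * 0.958 * 0.966 * 0.995
= 0.8435


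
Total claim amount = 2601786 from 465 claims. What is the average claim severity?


severity = total / number
= 2601786 / 465
= 5595.2387


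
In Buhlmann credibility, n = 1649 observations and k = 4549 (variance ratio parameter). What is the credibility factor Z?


Z = n / (n + k)
= 1649 / (1649 + 4549)
= 1649 / 6198
= 0.2661


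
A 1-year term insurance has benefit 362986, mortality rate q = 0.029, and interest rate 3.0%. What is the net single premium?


NSP = benefit * q * v
v = 1/(1+i) = 0.970874
NSP = 362986 * 0.029 * 0.970874
= 10219.9942


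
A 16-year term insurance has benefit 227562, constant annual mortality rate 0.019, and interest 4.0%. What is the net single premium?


NSP = benefit * sum_{k=0}^{n-1} k_p_x * q * v^(k+1)
With constant q=0.019, v=0.961538
Sum = 0.195539
NSP = 227562 * 0.195539
= 44497.2944


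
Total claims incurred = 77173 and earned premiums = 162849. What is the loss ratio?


Loss ratio = claims / premiums
= 77173 / 162849
= 0.4739


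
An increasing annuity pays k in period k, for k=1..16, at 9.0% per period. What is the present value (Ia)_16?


(Ia)_n = sum_{k=1}^{n} k * v^k, v = 1/(1+i)
v = 0.917431
Sum computed term by term:
(Ia)_16 = 55.8975


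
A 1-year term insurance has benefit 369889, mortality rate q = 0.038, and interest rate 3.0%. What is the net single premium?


NSP = benefit * q * v
v = 1/(1+i) = 0.970874
NSP = 369889 * 0.038 * 0.970874
= 13646.3903


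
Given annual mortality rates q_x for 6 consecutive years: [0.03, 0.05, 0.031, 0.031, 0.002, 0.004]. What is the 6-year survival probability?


p_k = 1 - q_k for each year
Survival = product of (1 - q_k)
= 0.97 * 0.95 * 0.969 * 0.969 * 0.998 * 0.996
= 0.8601


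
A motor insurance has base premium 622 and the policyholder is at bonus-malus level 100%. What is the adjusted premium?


adjusted = base * BM_level / 100
= 622 * 100 / 100
= 622 * 1.0
= 622.0


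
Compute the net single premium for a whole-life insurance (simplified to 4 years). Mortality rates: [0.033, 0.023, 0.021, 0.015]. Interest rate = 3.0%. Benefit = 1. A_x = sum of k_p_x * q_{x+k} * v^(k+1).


v = 0.970874
Year 0: k_p_x=1.0, q=0.033, term=0.032039
Year 1: k_p_x=0.967, q=0.023, term=0.020964
Year 2: k_p_x=0.944759, q=0.021, term=0.018156
Year 3: k_p_x=0.924919, q=0.015, term=0.012327
A_x = 0.0835


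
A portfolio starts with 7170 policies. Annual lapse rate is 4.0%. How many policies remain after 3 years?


remaining = initial * (1 - lapse)^years
= 7170 * (1 - 0.04)^3
= 7170 * 0.884736
= 6343.5571


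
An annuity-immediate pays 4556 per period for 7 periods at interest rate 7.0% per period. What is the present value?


PV = PMT * (1 - (1+i)^(-n)) / i
= 4556 * (1 - (1+0.07)^(-7)) / 0.07
= 4556 * (1 - 0.62275) / 0.07
= 4556 * 5.389289
= 24553.6025


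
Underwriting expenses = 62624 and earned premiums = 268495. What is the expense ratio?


Expense ratio = expenses / premiums
= 62624 / 268495
= 0.2332


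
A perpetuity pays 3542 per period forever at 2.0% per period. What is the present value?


PV = PMT / i
= 3542 / 0.02
= 177100.0


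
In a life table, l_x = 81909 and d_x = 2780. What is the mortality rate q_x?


q_x = d_x / l_x
= 2780 / 81909
= 0.0339


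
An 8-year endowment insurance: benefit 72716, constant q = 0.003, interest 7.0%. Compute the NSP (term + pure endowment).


Term component = 1290.4002
Pure endowment = 8_p_x * v^8 * benefit = 0.97625 * 0.582009 * 72716 = 41316.2623
NSP = 42606.6625


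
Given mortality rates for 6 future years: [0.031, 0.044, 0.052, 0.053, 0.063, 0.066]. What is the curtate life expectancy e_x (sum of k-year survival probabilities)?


e_x = sum_{k=1}^{n} k_p_x
k_p_x values:
  1_p_x = 0.969
  2_p_x = 0.926364
  3_p_x = 0.878193
  4_p_x = 0.831649
  5_p_x = 0.779255
  6_p_x = 0.727824
e_x = 5.1123


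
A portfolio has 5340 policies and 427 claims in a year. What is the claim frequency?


frequency = claims / policies
= 427 / 5340
= 0.08


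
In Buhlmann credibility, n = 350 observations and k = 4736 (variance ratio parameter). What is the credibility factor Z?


Z = n / (n + k)
= 350 / (350 + 4736)
= 350 / 5086
= 0.0688


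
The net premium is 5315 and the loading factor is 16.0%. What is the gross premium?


Gross = net * (1 + loading)
= 5315 * (1 + 0.16)
= 5315 * 1.16
= 6165.4


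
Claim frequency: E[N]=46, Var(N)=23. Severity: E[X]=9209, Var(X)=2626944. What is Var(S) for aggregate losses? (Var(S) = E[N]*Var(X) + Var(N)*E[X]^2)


Var(S) = E[N]*Var(X) + Var(N)*E[X]^2
= 46*2626944 + 23*9209^2
= 120839424 + 1950530663
= 2.0714e+09


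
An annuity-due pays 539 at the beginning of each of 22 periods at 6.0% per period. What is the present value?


PV_due = PMT * (1-(1+i)^(-n))/i * (1+i)
PV_immediate = 6490.4125
PV_due = 6490.4125 * 1.06
= 6879.8373


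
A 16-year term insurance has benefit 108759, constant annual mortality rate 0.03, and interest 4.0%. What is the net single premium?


NSP = benefit * sum_{k=0}^{n-1} k_p_x * q * v^(k+1)
With constant q=0.03, v=0.961538
Sum = 0.288019
NSP = 108759 * 0.288019
= 31324.6873


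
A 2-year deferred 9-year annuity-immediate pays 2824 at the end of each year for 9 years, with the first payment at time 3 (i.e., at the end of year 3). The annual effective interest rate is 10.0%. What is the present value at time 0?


PV at time 2 of the 9-year annuity-immediate:
a_n = 2824 * (1-(1+0.1)^(-9))/0.1 = 16263.4833
Discount back 2 years to time 0:
PV = 16263.4833 * (1+0.1)^(-2)
= 16263.4833 * 0.826446
= 13440.8953


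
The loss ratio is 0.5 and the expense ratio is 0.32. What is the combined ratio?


Combined ratio = loss ratio + expense ratio
= 0.5 + 0.32
= 0.82


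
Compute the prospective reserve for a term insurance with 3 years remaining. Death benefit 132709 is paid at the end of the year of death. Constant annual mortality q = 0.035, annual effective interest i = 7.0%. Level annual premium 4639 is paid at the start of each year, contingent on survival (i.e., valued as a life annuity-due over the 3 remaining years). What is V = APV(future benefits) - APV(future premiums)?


v = 1/(1+i) = 0.934579
APV(future benefits) per unit = sum_{k=0}^{2} k_p_x * q * v^(k+1) = 0.088816
APV(future benefits) = 132709 * 0.088816 = 11786.7049
Life annuity-due factor ä_{x:3} = sum_{k=0}^{2} k_p_x * v^k = 2.715237
APV(future premiums) = 4639 * 2.715237 = 12595.9851
V = 11786.7049 - 12595.9851
= -809.2802


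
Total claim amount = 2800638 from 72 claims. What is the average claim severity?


severity = total / number
= 2800638 / 72
= 38897.75


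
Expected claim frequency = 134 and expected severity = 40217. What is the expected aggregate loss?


E[S] = E[N] * E[X]
= 134 * 40217
= 5.3891e+06


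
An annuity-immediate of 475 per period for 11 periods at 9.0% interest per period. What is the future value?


FV = PMT * ((1+i)^n - 1) / i
= 475 * ((1.09)^11 - 1) / 0.09
= 475 * (2.580426 - 1) / 0.09
= 8341.1394


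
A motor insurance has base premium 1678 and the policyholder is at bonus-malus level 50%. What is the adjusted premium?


adjusted = base * BM_level / 100
= 1678 * 50 / 100
= 1678 * 0.5
= 839.0


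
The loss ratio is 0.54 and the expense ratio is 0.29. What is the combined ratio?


Combined ratio = loss ratio + expense ratio
= 0.54 + 0.29
= 0.83


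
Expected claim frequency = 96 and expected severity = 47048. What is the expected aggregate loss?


E[S] = E[N] * E[X]
= 96 * 47048
= 4.5166e+06


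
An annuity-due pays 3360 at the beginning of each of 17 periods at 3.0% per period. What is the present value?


PV_due = PMT * (1-(1+i)^(-n))/i * (1+i)
PV_immediate = 44238.1581
PV_due = 44238.1581 * 1.03
= 45565.3028


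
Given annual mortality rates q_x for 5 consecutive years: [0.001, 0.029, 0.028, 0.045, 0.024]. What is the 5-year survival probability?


p_k = 1 - q_k for each year
Survival = product of (1 - q_k)
= 0.999 * 0.971 * 0.972 * 0.955 * 0.976
= 0.8788


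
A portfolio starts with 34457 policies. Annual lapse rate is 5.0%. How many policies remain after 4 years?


remaining = initial * (1 - lapse)^years
= 34457 * (1 - 0.05)^4
= 34457 * 0.814506
= 28065.4419


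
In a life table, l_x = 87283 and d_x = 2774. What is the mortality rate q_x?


q_x = d_x / l_x
= 2774 / 87283
= 0.0318


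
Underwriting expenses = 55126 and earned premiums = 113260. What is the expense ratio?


Expense ratio = expenses / premiums
= 55126 / 113260
= 0.4867


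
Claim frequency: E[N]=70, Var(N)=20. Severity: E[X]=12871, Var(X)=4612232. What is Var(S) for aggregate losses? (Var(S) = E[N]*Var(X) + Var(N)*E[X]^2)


Var(S) = E[N]*Var(X) + Var(N)*E[X]^2
= 70*4612232 + 20*12871^2
= 322856240 + 3313252820
= 3.6361e+09


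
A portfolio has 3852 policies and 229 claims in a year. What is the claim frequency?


frequency = claims / policies
= 229 / 3852
= 0.0594


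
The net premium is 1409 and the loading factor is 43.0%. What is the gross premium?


Gross = net * (1 + loading)
= 1409 * (1 + 0.43)
= 1409 * 1.43
= 2014.87


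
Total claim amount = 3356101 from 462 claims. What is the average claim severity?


severity = total / number
= 3356101 / 462
= 7264.2879


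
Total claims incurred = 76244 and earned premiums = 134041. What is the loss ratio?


Loss ratio = claims / premiums
= 76244 / 134041
= 0.5688


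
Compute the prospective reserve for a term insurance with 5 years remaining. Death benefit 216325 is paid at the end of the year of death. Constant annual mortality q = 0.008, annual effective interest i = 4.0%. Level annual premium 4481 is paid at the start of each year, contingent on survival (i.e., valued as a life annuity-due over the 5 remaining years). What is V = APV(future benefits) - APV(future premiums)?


v = 1/(1+i) = 0.961538
APV(future benefits) per unit = sum_{k=0}^{4} k_p_x * q * v^(k+1) = 0.035071
APV(future benefits) = 216325 * 0.035071 = 7586.8111
Life annuity-due factor ä_{x:5} = sum_{k=0}^{4} k_p_x * v^k = 4.559276
APV(future premiums) = 4481 * 4.559276 = 20430.117
V = 7586.8111 - 20430.117
= -12843.3059


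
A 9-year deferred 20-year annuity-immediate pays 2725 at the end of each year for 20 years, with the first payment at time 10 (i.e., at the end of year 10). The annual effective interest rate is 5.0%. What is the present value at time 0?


PV at time 9 of the 20-year annuity-immediate:
a_n = 2725 * (1-(1+0.05)^(-20))/0.05 = 33959.5232
Discount back 9 years to time 0:
PV = 33959.5232 * (1+0.05)^(-9)
= 33959.5232 * 0.644609
= 21890.6114


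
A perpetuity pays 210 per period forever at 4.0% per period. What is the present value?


PV = PMT / i
= 210 / 0.04
= 5250.0


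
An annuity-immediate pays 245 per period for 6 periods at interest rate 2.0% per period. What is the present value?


PV = PMT * (1 - (1+i)^(-n)) / i
= 245 * (1 - (1+0.02)^(-6)) / 0.02
= 245 * (1 - 0.887971) / 0.02
= 245 * 5.601431
= 1372.3506


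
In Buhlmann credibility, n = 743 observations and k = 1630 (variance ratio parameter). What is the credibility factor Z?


Z = n / (n + k)
= 743 / (743 + 1630)
= 743 / 2373
= 0.3131


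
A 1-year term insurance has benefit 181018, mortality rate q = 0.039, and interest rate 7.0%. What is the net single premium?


NSP = benefit * q * v
v = 1/(1+i) = 0.934579
NSP = 181018 * 0.039 * 0.934579
= 6597.8523


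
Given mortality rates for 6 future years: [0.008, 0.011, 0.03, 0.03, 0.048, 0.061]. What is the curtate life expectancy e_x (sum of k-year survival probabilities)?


e_x = sum_{k=1}^{n} k_p_x
k_p_x values:
  1_p_x = 0.992
  2_p_x = 0.981088
  3_p_x = 0.951655
  4_p_x = 0.923106
  5_p_x = 0.878797
  6_p_x = 0.82519
e_x = 5.5518


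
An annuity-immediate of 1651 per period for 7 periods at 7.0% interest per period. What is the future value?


FV = PMT * ((1+i)^n - 1) / i
= 1651 * ((1.07)^7 - 1) / 0.07
= 1651 * (1.605781 - 1) / 0.07
= 14287.7888


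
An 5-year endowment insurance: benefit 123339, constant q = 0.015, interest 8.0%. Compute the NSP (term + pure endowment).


Term component = 7185.1854
Pure endowment = 5_p_x * v^5 * benefit = 0.927217 * 0.680583 * 123339 = 77832.8258
NSP = 85018.0112


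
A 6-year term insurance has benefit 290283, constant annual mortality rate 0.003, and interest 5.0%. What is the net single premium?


NSP = benefit * sum_{k=0}^{n-1} k_p_x * q * v^(k+1)
With constant q=0.003, v=0.952381
Sum = 0.01512
NSP = 290283 * 0.01512
= 4389.0156


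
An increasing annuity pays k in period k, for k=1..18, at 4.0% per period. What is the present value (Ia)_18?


(Ia)_n = sum_{k=1}^{n} k * v^k, v = 1/(1+i)
v = 0.961538
Sum computed term by term:
(Ia)_18 = 107.0091


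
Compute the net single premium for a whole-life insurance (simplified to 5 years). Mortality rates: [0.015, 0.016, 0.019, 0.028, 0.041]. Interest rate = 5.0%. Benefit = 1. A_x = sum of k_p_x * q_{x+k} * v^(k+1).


v = 0.952381
Year 0: k_p_x=1.0, q=0.015, term=0.014286
Year 1: k_p_x=0.985, q=0.016, term=0.014295
Year 2: k_p_x=0.96924, q=0.019, term=0.015908
Year 3: k_p_x=0.950824, q=0.028, term=0.021903
Year 4: k_p_x=0.924201, q=0.041, term=0.02969
A_x = 0.0961


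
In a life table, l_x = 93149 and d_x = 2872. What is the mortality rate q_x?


q_x = d_x / l_x
= 2872 / 93149
= 0.0308


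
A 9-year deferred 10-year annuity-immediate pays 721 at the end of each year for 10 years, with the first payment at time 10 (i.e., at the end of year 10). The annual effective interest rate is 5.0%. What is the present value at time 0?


PV at time 9 of the 10-year annuity-immediate:
a_n = 721 * (1-(1+0.05)^(-10))/0.05 = 5567.3709
Discount back 9 years to time 0:
PV = 5567.3709 * (1+0.05)^(-9)
= 5567.3709 * 0.644609
= 3588.7769


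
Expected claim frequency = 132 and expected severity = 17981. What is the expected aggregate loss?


E[S] = E[N] * E[X]
= 132 * 17981
= 2.3735e+06


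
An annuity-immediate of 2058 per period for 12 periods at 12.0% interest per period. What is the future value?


FV = PMT * ((1+i)^n - 1) / i
= 2058 * ((1.12)^12 - 1) / 0.12
= 2058 * (3.895976 - 1) / 0.12
= 49665.9883


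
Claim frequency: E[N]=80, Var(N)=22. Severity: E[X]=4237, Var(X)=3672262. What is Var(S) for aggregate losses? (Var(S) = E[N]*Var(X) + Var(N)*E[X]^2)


Var(S) = E[N]*Var(X) + Var(N)*E[X]^2
= 80*3672262 + 22*4237^2
= 293780960 + 394947718
= 6.8873e+08


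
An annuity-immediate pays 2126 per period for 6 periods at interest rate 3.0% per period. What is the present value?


PV = PMT * (1 - (1+i)^(-n)) / i
= 2126 * (1 - (1+0.03)^(-6)) / 0.03
= 2126 * (1 - 0.837484) / 0.03
= 2126 * 5.417191
= 11516.949


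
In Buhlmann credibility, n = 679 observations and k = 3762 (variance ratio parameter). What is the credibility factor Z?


Z = n / (n + k)
= 679 / (679 + 3762)
= 679 / 4441
= 0.1529


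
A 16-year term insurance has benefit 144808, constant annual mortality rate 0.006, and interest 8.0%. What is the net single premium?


NSP = benefit * sum_{k=0}^{n-1} k_p_x * q * v^(k+1)
With constant q=0.006, v=0.925926
Sum = 0.051272
NSP = 144808 * 0.051272
= 7424.6565


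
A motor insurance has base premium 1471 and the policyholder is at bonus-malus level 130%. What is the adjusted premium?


adjusted = base * BM_level / 100
= 1471 * 130 / 100
= 1471 * 1.3
= 1912.3


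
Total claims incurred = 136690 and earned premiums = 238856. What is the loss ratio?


Loss ratio = claims / premiums
= 136690 / 238856
= 0.5723


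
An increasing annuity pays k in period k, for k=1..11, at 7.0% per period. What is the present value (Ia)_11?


(Ia)_n = sum_{k=1}^{n} k * v^k, v = 1/(1+i)
v = 0.934579
Sum computed term by term:
(Ia)_11 = 39.9652


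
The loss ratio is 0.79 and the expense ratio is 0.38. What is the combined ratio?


Combined ratio = loss ratio + expense ratio
= 0.79 + 0.38
= 1.17


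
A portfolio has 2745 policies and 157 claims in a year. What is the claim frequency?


frequency = claims / policies
= 157 / 2745
= 0.0572


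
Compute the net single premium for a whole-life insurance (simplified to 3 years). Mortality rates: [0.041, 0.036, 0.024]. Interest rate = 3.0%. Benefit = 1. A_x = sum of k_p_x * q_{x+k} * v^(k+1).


v = 0.970874
Year 0: k_p_x=1.0, q=0.041, term=0.039806
Year 1: k_p_x=0.959, q=0.036, term=0.032542
Year 2: k_p_x=0.924476, q=0.024, term=0.020305
A_x = 0.0927


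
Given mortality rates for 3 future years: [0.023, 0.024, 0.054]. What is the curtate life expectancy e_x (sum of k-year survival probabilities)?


e_x = sum_{k=1}^{n} k_p_x
k_p_x values:
  1_p_x = 0.977
  2_p_x = 0.953552
  3_p_x = 0.90206
e_x = 2.8326


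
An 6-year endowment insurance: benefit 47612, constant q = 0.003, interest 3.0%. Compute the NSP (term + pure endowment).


Term component = 768.1887
Pure endowment = 6_p_x * v^6 * benefit = 0.982134 * 0.837484 * 47612 = 39161.9246
NSP = 39930.1132


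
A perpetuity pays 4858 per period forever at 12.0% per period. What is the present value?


PV = PMT / i
= 4858 / 0.12
= 40483.3333


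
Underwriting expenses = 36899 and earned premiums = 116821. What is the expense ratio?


Expense ratio = expenses / premiums
= 36899 / 116821
= 0.3159


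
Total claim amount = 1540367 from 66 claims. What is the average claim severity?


severity = total / number
= 1540367 / 66
= 23338.8939


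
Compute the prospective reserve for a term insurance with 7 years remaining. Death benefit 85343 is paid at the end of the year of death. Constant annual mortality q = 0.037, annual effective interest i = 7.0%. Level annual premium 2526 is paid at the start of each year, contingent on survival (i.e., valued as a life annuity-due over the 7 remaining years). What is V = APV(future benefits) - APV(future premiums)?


v = 1/(1+i) = 0.934579
APV(future benefits) per unit = sum_{k=0}^{6} k_p_x * q * v^(k+1) = 0.180402
APV(future benefits) = 85343 * 0.180402 = 15396.0484
Life annuity-due factor ä_{x:7} = sum_{k=0}^{6} k_p_x * v^k = 5.217031
APV(future premiums) = 2526 * 5.217031 = 13178.2203
V = 15396.0484 - 13178.2203
= 2217.8281


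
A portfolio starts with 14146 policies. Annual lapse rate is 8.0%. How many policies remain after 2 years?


remaining = initial * (1 - lapse)^years
= 14146 * (1 - 0.08)^2
= 14146 * 0.8464
= 11973.1744


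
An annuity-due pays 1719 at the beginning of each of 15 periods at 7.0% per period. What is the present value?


PV_due = PMT * (1-(1+i)^(-n))/i * (1+i)
PV_immediate = 15656.5042
PV_due = 15656.5042 * 1.07
= 16752.4595


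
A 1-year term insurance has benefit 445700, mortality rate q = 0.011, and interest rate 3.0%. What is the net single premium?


NSP = benefit * q * v
v = 1/(1+i) = 0.970874
NSP = 445700 * 0.011 * 0.970874
= 4759.9029


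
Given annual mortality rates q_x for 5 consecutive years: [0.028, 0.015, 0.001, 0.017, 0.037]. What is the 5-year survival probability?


p_k = 1 - q_k for each year
Survival = product of (1 - q_k)
= 0.972 * 0.985 * 0.999 * 0.983 * 0.963
= 0.9054


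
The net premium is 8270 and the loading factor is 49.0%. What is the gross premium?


Gross = net * (1 + loading)
= 8270 * (1 + 0.49)
= 8270 * 1.49
= 12322.3


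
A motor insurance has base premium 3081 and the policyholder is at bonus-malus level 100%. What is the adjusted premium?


adjusted = base * BM_level / 100
= 3081 * 100 / 100
= 3081 * 1.0
= 3081.0


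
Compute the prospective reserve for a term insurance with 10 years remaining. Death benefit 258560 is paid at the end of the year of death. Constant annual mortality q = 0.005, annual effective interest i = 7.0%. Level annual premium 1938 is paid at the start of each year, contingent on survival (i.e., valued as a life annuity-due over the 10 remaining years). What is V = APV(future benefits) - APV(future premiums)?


v = 1/(1+i) = 0.934579
APV(future benefits) per unit = sum_{k=0}^{9} k_p_x * q * v^(k+1) = 0.034434
APV(future benefits) = 258560 * 0.034434 = 8903.1488
Life annuity-due factor ä_{x:10} = sum_{k=0}^{9} k_p_x * v^k = 7.368788
APV(future premiums) = 1938 * 7.368788 = 14280.7113
V = 8903.1488 - 14280.7113
= -5377.5625


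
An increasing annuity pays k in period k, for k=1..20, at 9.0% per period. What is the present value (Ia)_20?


(Ia)_n = sum_{k=1}^{n} k * v^k, v = 1/(1+i)
v = 0.917431
Sum computed term by term:
(Ia)_20 = 70.9055


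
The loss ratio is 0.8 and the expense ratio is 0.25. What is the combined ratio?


Combined ratio = loss ratio + expense ratio
= 0.8 + 0.25
= 1.05


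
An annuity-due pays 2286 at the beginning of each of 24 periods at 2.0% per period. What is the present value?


PV_due = PMT * (1-(1+i)^(-n))/i * (1+i)
PV_immediate = 43237.2339
PV_due = 43237.2339 * 1.02
= 44101.9786


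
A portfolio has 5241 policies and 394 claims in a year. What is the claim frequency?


frequency = claims / policies
= 394 / 5241
= 0.0752


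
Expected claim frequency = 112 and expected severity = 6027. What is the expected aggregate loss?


E[S] = E[N] * E[X]
= 112 * 6027
= 675024


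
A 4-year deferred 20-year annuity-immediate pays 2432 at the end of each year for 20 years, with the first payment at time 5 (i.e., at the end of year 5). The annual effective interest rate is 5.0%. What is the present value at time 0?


PV at time 4 of the 20-year annuity-immediate:
a_n = 2432 * (1-(1+0.05)^(-20))/0.05 = 30308.0956
Discount back 4 years to time 0:
PV = 30308.0956 * (1+0.05)^(-4)
= 30308.0956 * 0.822702
= 24934.5452


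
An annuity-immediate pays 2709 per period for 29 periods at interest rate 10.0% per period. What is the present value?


PV = PMT * (1 - (1+i)^(-n)) / i
= 2709 * (1 - (1+0.1)^(-29)) / 0.1
= 2709 * (1 - 0.063039) / 0.1
= 2709 * 9.369606
= 25382.2624


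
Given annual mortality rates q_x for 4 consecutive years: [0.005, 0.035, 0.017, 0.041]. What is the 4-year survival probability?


p_k = 1 - q_k for each year
Survival = product of (1 - q_k)
= 0.995 * 0.965 * 0.983 * 0.959
= 0.9052


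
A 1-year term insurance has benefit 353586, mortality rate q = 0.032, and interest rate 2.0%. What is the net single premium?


NSP = benefit * q * v
v = 1/(1+i) = 0.980392
NSP = 353586 * 0.032 * 0.980392
= 11092.8941


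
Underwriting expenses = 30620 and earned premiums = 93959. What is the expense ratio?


Expense ratio = expenses / premiums
= 30620 / 93959
= 0.3259


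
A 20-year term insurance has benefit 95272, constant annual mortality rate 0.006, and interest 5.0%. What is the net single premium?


NSP = benefit * sum_{k=0}^{n-1} k_p_x * q * v^(k+1)
With constant q=0.006, v=0.952381
Sum = 0.071341
NSP = 95272 * 0.071341
= 6796.8047


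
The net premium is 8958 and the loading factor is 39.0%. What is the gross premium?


Gross = net * (1 + loading)
= 8958 * (1 + 0.39)
= 8958 * 1.39
= 12451.62


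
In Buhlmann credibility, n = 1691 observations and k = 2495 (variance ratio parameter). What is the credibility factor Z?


Z = n / (n + k)
= 1691 / (1691 + 2495)
= 1691 / 4186
= 0.404


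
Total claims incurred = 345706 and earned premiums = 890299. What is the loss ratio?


Loss ratio = claims / premiums
= 345706 / 890299
= 0.3883


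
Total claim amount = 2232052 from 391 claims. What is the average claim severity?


severity = total / number
= 2232052 / 391
= 5708.5729


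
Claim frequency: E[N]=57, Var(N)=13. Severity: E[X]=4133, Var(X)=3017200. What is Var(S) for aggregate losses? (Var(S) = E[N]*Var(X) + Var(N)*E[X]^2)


Var(S) = E[N]*Var(X) + Var(N)*E[X]^2
= 57*3017200 + 13*4133^2
= 171980400 + 222061957
= 3.9404e+08


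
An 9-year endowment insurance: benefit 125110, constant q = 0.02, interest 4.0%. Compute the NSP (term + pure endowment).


Term component = 17274.3498
Pure endowment = 9_p_x * v^9 * benefit = 0.833748 * 0.702587 * 125110 = 73286.9506
NSP = 90561.3004


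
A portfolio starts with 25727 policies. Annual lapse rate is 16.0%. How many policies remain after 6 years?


remaining = initial * (1 - lapse)^years
= 25727 * (1 - 0.16)^6
= 25727 * 0.351298
= 9037.8445


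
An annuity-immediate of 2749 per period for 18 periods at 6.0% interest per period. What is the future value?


FV = PMT * ((1+i)^n - 1) / i
= 2749 * ((1.06)^18 - 1) / 0.06
= 2749 * (2.854339 - 1) / 0.06
= 84959.6389


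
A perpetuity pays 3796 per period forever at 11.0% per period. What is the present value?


PV = PMT / i
= 3796 / 0.11
= 34509.0909


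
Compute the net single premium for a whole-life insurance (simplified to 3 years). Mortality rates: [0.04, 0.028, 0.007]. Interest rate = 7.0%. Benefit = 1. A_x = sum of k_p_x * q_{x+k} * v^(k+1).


v = 0.934579
Year 0: k_p_x=1.0, q=0.04, term=0.037383
Year 1: k_p_x=0.96, q=0.028, term=0.023478
Year 2: k_p_x=0.93312, q=0.007, term=0.005332
A_x = 0.0662


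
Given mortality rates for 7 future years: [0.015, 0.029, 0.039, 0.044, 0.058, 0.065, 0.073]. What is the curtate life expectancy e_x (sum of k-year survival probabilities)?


e_x = sum_{k=1}^{n} k_p_x
k_p_x values:
  1_p_x = 0.985
  2_p_x = 0.956435
  3_p_x = 0.919134
  4_p_x = 0.878692
  5_p_x = 0.827728
  6_p_x = 0.773926
  7_p_x = 0.717429
e_x = 6.0583


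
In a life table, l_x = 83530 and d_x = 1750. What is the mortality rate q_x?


q_x = d_x / l_x
= 1750 / 83530
= 0.021


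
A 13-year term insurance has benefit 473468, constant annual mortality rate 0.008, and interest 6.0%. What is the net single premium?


NSP = benefit * sum_{k=0}^{n-1} k_p_x * q * v^(k+1)
With constant q=0.008, v=0.943396
Sum = 0.067958
NSP = 473468 * 0.067958
= 32176.1662


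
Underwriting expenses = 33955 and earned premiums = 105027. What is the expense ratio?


Expense ratio = expenses / premiums
= 33955 / 105027
= 0.3233


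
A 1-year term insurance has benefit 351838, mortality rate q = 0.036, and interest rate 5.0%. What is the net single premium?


NSP = benefit * q * v
v = 1/(1+i) = 0.952381
NSP = 351838 * 0.036 * 0.952381
= 12063.0171


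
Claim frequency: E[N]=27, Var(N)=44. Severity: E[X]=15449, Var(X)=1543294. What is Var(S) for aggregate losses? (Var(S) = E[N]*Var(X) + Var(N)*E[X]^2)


Var(S) = E[N]*Var(X) + Var(N)*E[X]^2
= 27*1543294 + 44*15449^2
= 41668938 + 10501550444
= 1.0543e+10


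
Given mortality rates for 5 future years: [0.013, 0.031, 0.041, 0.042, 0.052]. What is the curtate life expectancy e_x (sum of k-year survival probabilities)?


e_x = sum_{k=1}^{n} k_p_x
k_p_x values:
  1_p_x = 0.987
  2_p_x = 0.956403
  3_p_x = 0.91719
  4_p_x = 0.878668
  5_p_x = 0.832978
e_x = 4.5722


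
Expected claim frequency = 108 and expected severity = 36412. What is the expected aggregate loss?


E[S] = E[N] * E[X]
= 108 * 36412
= 3.9325e+06


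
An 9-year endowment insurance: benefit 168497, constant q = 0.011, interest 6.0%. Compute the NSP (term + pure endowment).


Term component = 12117.6611
Pure endowment = 9_p_x * v^9 * benefit = 0.905246 * 0.591898 * 168497 = 90283.0058
NSP = 102400.6669


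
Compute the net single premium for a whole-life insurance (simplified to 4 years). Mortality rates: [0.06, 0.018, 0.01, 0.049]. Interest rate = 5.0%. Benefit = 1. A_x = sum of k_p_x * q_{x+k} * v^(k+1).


v = 0.952381
Year 0: k_p_x=1.0, q=0.06, term=0.057143
Year 1: k_p_x=0.94, q=0.018, term=0.015347
Year 2: k_p_x=0.92308, q=0.01, term=0.007974
Year 3: k_p_x=0.913849, q=0.049, term=0.036839
A_x = 0.1173


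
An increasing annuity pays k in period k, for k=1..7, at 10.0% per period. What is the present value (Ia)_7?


(Ia)_n = sum_{k=1}^{n} k * v^k, v = 1/(1+i)
v = 0.909091
Sum computed term by term:
(Ia)_7 = 17.6315


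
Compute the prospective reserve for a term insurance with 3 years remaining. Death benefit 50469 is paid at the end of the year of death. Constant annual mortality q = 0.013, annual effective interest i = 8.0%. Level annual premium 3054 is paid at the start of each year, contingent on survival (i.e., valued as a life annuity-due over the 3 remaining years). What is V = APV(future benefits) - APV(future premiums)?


v = 1/(1+i) = 0.925926
APV(future benefits) per unit = sum_{k=0}^{2} k_p_x * q * v^(k+1) = 0.033091
APV(future benefits) = 50469 * 0.033091 = 1670.0596
Life annuity-due factor ä_{x:3} = sum_{k=0}^{2} k_p_x * v^k = 2.749082
APV(future premiums) = 3054 * 2.749082 = 8395.6958
V = 1670.0596 - 8395.6958
= -6725.6362
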